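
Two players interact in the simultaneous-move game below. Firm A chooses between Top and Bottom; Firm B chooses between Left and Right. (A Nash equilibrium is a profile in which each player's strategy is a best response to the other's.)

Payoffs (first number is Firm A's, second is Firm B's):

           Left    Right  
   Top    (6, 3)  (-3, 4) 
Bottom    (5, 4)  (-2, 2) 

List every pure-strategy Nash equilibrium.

none

(Top, Left): Firm B prefers Right (4 > 3) — not an equilibrium.
(Top, Right): Firm A prefers Bottom (-2 > -3) — not an equilibrium.
(Bottom, Left): Firm A prefers Top (6 > 5) — not an equilibrium.
(Bottom, Right): Firm B prefers Left (4 > 2) — not an equilibrium.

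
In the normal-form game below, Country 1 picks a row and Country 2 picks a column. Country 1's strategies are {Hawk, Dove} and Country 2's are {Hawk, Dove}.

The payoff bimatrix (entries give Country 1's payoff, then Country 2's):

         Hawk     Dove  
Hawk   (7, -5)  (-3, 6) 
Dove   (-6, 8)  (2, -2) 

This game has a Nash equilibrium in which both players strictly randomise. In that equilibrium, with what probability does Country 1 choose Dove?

11/21

Let r be the probability that Country 1 plays Hawk. In a completely mixed equilibrium, Country 2 must be indifferent between Hawk and Dove.
Country 2's expected payoff from Hawk is −5r + 8(1−r); from Dove it is 6r − 2(1−r).
Setting these equal: −13r + 8 = 8r − 2, so r = 10/21.
Therefore Country 1 plays Dove with probability 1 − 10/21 = 11/21.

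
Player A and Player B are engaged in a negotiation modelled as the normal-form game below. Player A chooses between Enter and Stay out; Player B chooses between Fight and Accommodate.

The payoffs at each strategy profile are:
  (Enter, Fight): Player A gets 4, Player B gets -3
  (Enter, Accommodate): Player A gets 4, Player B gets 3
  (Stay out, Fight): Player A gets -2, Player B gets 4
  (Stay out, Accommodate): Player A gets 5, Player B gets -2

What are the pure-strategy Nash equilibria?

none

(Enter, Fight): Player B prefers Accommodate (3 > -3) — not an equilibrium.
(Enter, Accommodate): Player A prefers Stay out (5 > 4) — not an equilibrium.
(Stay out, Fight): Player A prefers Enter (4 > -2) — not an equilibrium.
(Stay out, Accommodate): Player B prefers Fight (4 > -2) — not an equilibrium.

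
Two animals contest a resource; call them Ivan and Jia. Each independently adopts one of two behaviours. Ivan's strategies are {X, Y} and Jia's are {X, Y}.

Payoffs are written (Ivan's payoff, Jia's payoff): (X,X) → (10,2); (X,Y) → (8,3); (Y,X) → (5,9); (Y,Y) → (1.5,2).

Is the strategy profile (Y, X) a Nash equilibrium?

No

At (Y, X), Ivan earns 5; switching to X would give 10, so Ivan would deviate.
Jia earns 9; switching to Y would give 2, so Jia has no profitable deviation.
Since at least one player can profitably deviate, this is not a Nash equilibrium.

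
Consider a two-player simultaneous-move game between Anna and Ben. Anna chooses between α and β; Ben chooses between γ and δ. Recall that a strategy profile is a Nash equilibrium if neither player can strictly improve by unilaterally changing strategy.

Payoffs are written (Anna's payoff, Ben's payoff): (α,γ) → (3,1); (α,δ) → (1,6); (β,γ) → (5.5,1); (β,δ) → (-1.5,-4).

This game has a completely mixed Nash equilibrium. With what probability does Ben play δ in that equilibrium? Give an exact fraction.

1/2

Let c be the probability that Ben plays γ. In a completely mixed equilibrium, Anna must be indifferent between α and β.
Anna's expected payoff from α is 3c + (1−c); from β it is 5.5c − 1.5(1−c).
Setting these equal: 2c + 1 = 7c − 1.5, so c = 1/2.
Therefore Ben plays δ with probability 1 − 1/2 = 1/2.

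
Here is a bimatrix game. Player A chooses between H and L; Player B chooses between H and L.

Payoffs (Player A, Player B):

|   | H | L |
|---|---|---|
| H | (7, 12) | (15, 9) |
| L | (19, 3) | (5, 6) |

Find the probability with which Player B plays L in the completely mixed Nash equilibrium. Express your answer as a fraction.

6/11

Let c be the probability that Player B plays H. In a completely mixed equilibrium, Player A must be indifferent between H and L.
Player A's expected payoff from H is 7c + 15(1−c); from L it is 19c + 5(1−c).
Setting these equal: −8c + 15 = 14c + 5, so c = 5/11.
Therefore Player B plays L with probability 1 − 5/11 = 6/11.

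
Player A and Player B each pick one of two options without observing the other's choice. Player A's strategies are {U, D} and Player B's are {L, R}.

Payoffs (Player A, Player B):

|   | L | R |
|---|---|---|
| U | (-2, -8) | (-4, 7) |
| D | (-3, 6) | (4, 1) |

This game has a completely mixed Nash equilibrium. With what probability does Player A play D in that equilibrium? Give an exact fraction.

Let r be the probability that Player A plays U. In a completely mixed equilibrium, Player B must be indifferent between L and R.
Player B's expected payoff from L is −8r + 6(1−r); from R it is 7r + (1−r).
Setting these equal: −14r + 6 = 6r + 1, so r = 1/4.
Therefore Player A plays D with probability 1 − 1/4 = 3/4.

3/4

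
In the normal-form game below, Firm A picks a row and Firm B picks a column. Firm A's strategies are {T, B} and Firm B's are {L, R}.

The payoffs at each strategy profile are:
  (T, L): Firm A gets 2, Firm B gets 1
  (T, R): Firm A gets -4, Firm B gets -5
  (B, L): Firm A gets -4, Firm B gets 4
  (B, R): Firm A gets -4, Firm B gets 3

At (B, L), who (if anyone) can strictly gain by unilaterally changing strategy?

Firm A

Firm A at (B, L) earns -4; deviating to T yields 2 — a strict improvement.
Firm B earns 4; deviating to R yields 3 — not better.
Only Firm A has a strictly profitable deviation.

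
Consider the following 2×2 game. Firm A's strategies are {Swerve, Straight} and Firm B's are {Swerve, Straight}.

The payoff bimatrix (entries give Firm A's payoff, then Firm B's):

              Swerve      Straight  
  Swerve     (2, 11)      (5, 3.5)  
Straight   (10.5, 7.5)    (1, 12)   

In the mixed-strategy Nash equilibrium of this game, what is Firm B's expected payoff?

141/16

First find p, the probability Firm A plays Swerve, from Firm B's indifference between Swerve and Straight: 11p + 7.5(1−p) = 3.5p + 12(1−p), giving p = 3/8.
Since Firm B is indifferent in equilibrium, Firm B's expected payoff equals the payoff from either column against (3/8, 5/8). Using Swerve: 11(3/8) + 7.5(5/8) = 141/16.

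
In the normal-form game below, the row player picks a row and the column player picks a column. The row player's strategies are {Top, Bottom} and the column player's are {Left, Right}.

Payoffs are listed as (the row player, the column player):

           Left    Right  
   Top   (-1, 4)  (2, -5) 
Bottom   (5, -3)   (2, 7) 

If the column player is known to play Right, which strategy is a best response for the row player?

either — both Top and Bottom are best responses

Against Right, the row player earns 2 from Top and 2 from Bottom.
So either strategy is a best response.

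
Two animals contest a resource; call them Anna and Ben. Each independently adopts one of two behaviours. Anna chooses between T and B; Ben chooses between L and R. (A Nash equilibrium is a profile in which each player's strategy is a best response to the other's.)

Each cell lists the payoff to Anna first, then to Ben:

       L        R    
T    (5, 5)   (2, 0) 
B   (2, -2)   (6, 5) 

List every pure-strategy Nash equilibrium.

(T, L) and (B, R)

(T, L): Anna gets 5 ≥ 2 from B, and Ben gets 5 ≥ 0 from R — Nash equilibrium.
(T, R): Anna prefers B (6 > 2); Ben prefers L (5 > 0) — not an equilibrium.
(B, L): Anna prefers T (5 > 2); Ben prefers R (5 > -2) — not an equilibrium.
(B, R): Anna gets 6 ≥ 2 from T, and Ben gets 5 ≥ -2 from L — Nash equilibrium.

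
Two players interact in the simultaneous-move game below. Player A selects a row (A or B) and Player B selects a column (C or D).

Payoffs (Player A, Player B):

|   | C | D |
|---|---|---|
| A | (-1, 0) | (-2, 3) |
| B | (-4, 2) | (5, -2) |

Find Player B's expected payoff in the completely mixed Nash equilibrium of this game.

6/7

First find x, the probability Player A plays A, from Player B's indifference between C and D: 2(1−x) = 3x − 2(1−x), giving x = 4/7.
Since Player B is indifferent in equilibrium, Player B's expected payoff equals the payoff from either column against (4/7, 3/7). Using C: 2(3/7) = 6/7.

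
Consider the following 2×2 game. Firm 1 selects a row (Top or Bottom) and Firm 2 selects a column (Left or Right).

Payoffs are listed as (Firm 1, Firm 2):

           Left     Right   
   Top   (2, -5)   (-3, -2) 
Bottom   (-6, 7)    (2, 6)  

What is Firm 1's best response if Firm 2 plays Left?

Top

Against Left, Firm 1 earns 2 from Top and -6 from Bottom.
So Top is the best response.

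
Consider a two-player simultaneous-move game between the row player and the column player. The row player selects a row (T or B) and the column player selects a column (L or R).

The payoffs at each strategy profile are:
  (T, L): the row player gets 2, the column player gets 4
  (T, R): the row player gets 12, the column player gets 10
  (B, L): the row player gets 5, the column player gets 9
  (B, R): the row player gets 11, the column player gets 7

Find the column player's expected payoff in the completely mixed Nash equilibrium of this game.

31/4

First find p, the probability the row player plays T, from the column player's indifference between L and R: 4p + 9(1−p) = 10p + 7(1−p), giving p = 1/4.
Since the column player is indifferent in equilibrium, the column player's expected payoff equals the payoff from either column against (1/4, 3/4). Using L: 4(1/4) + 9(3/4) = 31/4.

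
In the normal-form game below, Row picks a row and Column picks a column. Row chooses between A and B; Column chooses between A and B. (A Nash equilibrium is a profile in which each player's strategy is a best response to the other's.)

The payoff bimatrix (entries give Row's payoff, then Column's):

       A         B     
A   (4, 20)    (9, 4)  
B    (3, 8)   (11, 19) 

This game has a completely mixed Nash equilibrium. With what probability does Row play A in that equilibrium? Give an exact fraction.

11/27

Let r be the probability that Row plays A. In a completely mixed equilibrium, Column must be indifferent between A and B.
Column's expected payoff from A is 20r + 8(1−r); from B it is 4r + 19(1−r).
Setting these equal: 12r + 8 = −15r + 19, so r = 11/27.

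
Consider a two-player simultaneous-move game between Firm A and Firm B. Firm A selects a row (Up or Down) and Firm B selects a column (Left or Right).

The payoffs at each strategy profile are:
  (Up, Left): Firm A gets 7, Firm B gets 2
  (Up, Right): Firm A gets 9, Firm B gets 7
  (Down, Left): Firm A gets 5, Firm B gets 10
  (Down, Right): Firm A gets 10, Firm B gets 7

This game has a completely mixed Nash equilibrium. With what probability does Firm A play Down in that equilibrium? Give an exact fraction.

5/8

Let x be the probability that Firm A plays Up. In a completely mixed equilibrium, Firm B must be indifferent between Left and Right.
Firm B's expected payoff from Left is 2x + 10(1−x); from Right it is 7x + 7(1−x).
Setting these equal: −8x + 10 = 7, so x = 3/8.
Therefore Firm A plays Down with probability 1 − 3/8 = 5/8.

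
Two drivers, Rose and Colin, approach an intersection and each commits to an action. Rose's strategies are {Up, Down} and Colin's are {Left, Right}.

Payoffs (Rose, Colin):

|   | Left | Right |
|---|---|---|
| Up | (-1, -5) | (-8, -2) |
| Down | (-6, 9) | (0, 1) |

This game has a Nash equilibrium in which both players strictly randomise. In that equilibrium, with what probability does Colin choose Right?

5/13

Let y be the probability that Colin plays Left. In a completely mixed equilibrium, Rose must be indifferent between Up and Down.
Rose's expected payoff from Up is −y − 8(1−y); from Down it is −6y.
Setting these equal: 7y − 8 = −6y, so y = 8/13.
Therefore Colin plays Right with probability 1 − 8/13 = 5/13.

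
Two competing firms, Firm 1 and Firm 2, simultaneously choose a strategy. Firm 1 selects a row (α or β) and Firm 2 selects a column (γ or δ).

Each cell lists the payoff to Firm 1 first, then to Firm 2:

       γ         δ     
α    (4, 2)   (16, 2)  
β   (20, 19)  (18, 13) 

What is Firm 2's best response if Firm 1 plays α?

Against α, Firm 2 earns 2 from γ and 2 from δ.
So either strategy is a best response.

either — both γ and δ are best responses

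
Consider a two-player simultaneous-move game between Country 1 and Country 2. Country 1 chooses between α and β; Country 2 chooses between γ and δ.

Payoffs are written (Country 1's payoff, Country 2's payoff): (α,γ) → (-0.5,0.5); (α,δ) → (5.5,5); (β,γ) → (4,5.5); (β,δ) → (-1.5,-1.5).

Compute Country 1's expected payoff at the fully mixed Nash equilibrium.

First find q, the probability Country 2 plays γ, from Country 1's indifference between α and β: −0.5q + 5.5(1−q) = 4q − 1.5(1−q), giving q = 14/23.
Since Country 1 is indifferent in equilibrium, Country 1's expected payoff equals the payoff from either row against (14/23, 9/23). Using α: −0.5(14/23) + 5.5(9/23) = 85/46.

85/46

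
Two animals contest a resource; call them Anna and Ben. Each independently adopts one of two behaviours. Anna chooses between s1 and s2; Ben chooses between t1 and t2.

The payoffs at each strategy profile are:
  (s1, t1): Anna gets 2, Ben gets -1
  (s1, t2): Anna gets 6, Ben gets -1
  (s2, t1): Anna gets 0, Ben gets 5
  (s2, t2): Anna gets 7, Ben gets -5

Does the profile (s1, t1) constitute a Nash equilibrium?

Yes

At (s1, t1), Anna earns 2; switching to s2 would give 0, so Anna has no profitable deviation.
Ben earns -1; switching to t2 would give -1, so Ben has no profitable deviation.
Neither player can gain by a unilateral deviation, so this profile is a Nash equilibrium.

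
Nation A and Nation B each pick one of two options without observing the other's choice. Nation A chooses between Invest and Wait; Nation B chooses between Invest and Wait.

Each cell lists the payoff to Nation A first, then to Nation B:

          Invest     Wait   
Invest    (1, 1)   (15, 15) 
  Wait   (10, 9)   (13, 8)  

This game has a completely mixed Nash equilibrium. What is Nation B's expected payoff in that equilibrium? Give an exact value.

First find x, the probability Nation A plays Invest, from Nation B's indifference between Invest and Wait: x + 9(1−x) = 15x + 8(1−x), giving x = 1/15.
Since Nation B is indifferent in equilibrium, Nation B's expected payoff equals the payoff from either column against (1/15, 14/15). Using Invest: (1/15) + 9(14/15) = 127/15.

127/15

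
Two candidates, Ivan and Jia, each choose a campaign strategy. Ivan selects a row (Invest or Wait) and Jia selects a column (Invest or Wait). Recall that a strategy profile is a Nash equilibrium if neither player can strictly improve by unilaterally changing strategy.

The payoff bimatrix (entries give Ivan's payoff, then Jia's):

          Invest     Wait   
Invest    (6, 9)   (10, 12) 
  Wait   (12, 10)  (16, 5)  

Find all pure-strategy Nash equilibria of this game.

(Invest, Invest): Ivan prefers Wait (12 > 6); Jia prefers Wait (12 > 9) — not an equilibrium.
(Invest, Wait): Ivan prefers Wait (16 > 10) — not an equilibrium.
(Wait, Invest): Ivan gets 12 ≥ 6 from Invest, and Jia gets 10 ≥ 5 from Wait — Nash equilibrium.
(Wait, Wait): Jia prefers Invest (10 > 5) — not an equilibrium.

(Wait, Invest)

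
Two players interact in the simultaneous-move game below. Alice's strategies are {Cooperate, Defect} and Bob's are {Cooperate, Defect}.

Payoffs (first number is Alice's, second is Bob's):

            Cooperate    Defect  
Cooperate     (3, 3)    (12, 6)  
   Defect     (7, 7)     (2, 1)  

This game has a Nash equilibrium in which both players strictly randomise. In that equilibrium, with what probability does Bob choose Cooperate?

Let c be the probability that Bob plays Cooperate. In a completely mixed equilibrium, Alice must be indifferent between Cooperate and Defect.
Alice's expected payoff from Cooperate is 3c + 12(1−c); from Defect it is 7c + 2(1−c).
Setting these equal: −9c + 12 = 5c + 2, so c = 5/7.

5/7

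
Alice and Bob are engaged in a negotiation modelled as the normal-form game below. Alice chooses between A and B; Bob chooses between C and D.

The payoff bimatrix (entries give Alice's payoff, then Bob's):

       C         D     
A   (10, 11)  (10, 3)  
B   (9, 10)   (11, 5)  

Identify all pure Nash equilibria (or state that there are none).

(A, C): Alice gets 10 ≥ 9 from B, and Bob gets 11 ≥ 3 from D — Nash equilibrium.
(A, D): Alice prefers B (11 > 10); Bob prefers C (11 > 3) — not an equilibrium.
(B, C): Alice prefers A (10 > 9) — not an equilibrium.
(B, D): Bob prefers C (10 > 5) — not an equilibrium.

(A, C)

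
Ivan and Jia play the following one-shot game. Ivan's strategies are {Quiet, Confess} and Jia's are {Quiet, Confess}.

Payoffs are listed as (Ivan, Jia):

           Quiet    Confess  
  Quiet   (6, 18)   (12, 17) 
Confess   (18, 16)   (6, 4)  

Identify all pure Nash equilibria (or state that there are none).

(Quiet, Quiet): Ivan prefers Confess (18 > 6) — not an equilibrium.
(Quiet, Confess): Jia prefers Quiet (18 > 17) — not an equilibrium.
(Confess, Quiet): Ivan gets 18 ≥ 6 from Quiet, and Jia gets 16 ≥ 4 from Confess — Nash equilibrium.
(Confess, Confess): Ivan prefers Quiet (12 > 6); Jia prefers Quiet (16 > 4) — not an equilibrium.

(Confess, Quiet)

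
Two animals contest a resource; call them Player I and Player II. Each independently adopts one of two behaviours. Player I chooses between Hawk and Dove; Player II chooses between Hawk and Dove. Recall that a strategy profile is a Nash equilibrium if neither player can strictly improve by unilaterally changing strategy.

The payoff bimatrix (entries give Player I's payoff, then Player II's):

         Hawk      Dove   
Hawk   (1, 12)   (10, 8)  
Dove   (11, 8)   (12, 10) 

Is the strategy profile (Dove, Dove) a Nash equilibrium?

Yes

At (Dove, Dove), Player I earns 12; switching to Hawk would give 10, so Player I has no profitable deviation.
Player II earns 10; switching to Hawk would give 8, so Player II has no profitable deviation.
Neither player can gain by a unilateral deviation, so this profile is a Nash equilibrium.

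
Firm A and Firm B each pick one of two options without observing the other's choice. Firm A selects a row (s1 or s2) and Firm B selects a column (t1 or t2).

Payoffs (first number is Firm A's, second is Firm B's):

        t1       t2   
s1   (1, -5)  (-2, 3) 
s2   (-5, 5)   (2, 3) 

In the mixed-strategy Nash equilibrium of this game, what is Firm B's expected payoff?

First find p, the probability Firm A plays s1, from Firm B's indifference between t1 and t2: −5p + 5(1−p) = 3p + 3(1−p), giving p = 1/5.
Since Firm B is indifferent in equilibrium, Firm B's expected payoff equals the payoff from either column against (1/5, 4/5). Using t1: −5(1/5) + 5(4/5) = 3.

3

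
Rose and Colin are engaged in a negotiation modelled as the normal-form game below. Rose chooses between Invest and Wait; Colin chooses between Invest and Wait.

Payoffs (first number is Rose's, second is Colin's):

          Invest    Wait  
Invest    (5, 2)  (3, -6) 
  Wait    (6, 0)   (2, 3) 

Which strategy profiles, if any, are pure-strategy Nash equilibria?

none

(Invest, Invest): Rose prefers Wait (6 > 5) — not an equilibrium.
(Invest, Wait): Colin prefers Invest (2 > -6) — not an equilibrium.
(Wait, Invest): Colin prefers Wait (3 > 0) — not an equilibrium.
(Wait, Wait): Rose prefers Invest (3 > 2) — not an equilibrium.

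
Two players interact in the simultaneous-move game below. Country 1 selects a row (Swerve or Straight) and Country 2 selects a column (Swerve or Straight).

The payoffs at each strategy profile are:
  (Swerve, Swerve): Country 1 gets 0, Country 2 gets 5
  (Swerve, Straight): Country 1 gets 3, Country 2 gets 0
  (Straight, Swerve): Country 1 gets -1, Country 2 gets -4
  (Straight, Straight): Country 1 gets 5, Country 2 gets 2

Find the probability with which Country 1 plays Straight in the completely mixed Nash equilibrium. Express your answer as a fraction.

Let p be the probability that Country 1 plays Swerve. In a completely mixed equilibrium, Country 2 must be indifferent between Swerve and Straight.
Country 2's expected payoff from Swerve is 5p − 4(1−p); from Straight it is 2(1−p).
Setting these equal: 9p − 4 = −2p + 2, so p = 6/11.
Therefore Country 1 plays Straight with probability 1 − 6/11 = 5/11.

5/11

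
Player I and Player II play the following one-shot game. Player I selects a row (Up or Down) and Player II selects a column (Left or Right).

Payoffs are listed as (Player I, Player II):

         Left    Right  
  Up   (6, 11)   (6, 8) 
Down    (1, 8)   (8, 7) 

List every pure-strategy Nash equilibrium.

(Up, Left): Player I gets 6 ≥ 1 from Down, and Player II gets 11 ≥ 8 from Right — Nash equilibrium.
(Up, Right): Player I prefers Down (8 > 6); Player II prefers Left (11 > 8) — not an equilibrium.
(Down, Left): Player I prefers Up (6 > 1) — not an equilibrium.
(Down, Right): Player II prefers Left (8 > 7) — not an equilibrium.

(Up, Left)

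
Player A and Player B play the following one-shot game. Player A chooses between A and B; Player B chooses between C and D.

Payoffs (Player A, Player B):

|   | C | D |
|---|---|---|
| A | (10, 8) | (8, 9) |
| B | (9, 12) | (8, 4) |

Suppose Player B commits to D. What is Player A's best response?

Against D, Player A earns 8 from A and 8 from B.
So either strategy is a best response.

either — both A and B are best responses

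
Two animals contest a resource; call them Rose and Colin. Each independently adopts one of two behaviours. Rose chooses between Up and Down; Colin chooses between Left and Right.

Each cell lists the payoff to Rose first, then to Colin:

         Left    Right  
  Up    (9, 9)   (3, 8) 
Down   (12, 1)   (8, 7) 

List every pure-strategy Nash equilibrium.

(Up, Left): Rose prefers Down (12 > 9) — not an equilibrium.
(Up, Right): Rose prefers Down (8 > 3); Colin prefers Left (9 > 8) — not an equilibrium.
(Down, Left): Colin prefers Right (7 > 1) — not an equilibrium.
(Down, Right): Rose gets 8 ≥ 3 from Up, and Colin gets 7 ≥ 1 from Left — Nash equilibrium.

(Down, Right)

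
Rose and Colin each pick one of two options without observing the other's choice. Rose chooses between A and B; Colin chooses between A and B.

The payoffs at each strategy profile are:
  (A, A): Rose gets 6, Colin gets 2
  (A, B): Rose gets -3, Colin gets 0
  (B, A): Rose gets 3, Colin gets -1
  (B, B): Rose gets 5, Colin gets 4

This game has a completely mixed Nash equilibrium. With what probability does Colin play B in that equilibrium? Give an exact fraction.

Let q be the probability that Colin plays A. In a completely mixed equilibrium, Rose must be indifferent between A and B.
Rose's expected payoff from A is 6q − 3(1−q); from B it is 3q + 5(1−q).
Setting these equal: 9q − 3 = −2q + 5, so q = 8/11.
Therefore Colin plays B with probability 1 − 8/11 = 3/11.

3/11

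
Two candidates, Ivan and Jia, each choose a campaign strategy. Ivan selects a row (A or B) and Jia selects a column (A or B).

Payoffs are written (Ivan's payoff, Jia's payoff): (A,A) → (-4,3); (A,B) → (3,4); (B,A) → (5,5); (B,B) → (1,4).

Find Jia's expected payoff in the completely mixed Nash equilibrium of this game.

First find x, the probability Ivan plays A, from Jia's indifference between A and B: 3x + 5(1−x) = 4x + 4(1−x), giving x = 1/2.
Since Jia is indifferent in equilibrium, Jia's expected payoff equals the payoff from either column against (1/2, 1/2). Using A: 3(1/2) + 5(1/2) = 4.

4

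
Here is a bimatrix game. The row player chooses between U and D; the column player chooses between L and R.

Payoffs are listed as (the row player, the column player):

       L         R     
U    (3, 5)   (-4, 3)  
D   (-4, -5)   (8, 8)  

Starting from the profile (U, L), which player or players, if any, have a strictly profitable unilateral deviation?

Neither

The row player at (U, L) earns 3; deviating to D yields -4 — not better.
The column player earns 5; deviating to R yields 3 — not better.
Neither player can strictly improve; the profile is a Nash equilibrium.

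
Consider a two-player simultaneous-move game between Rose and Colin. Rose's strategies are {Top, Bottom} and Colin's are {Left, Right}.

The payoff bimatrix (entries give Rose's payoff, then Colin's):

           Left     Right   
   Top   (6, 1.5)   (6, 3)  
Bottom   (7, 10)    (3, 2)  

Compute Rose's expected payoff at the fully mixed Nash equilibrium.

First find q, the probability Colin plays Left, from Rose's indifference between Top and Bottom: 6q + 6(1−q) = 7q + 3(1−q), giving q = 3/4.
Since Rose is indifferent in equilibrium, Rose's expected payoff equals the payoff from either row against (3/4, 1/4). Using Top: 6(3/4) + 6(1/4) = 6.

6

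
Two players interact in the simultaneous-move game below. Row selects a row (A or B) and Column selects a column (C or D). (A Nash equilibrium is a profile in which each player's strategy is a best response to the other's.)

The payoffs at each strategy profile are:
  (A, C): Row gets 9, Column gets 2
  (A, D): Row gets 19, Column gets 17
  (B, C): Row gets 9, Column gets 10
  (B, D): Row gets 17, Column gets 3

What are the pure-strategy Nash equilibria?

(A, C): Column prefers D (17 > 2) — not an equilibrium.
(A, D): Row gets 19 ≥ 17 from B, and Column gets 17 ≥ 2 from C — Nash equilibrium.
(B, C): Row gets 9 ≥ 9 from A, and Column gets 10 ≥ 3 from D — Nash equilibrium.
(B, D): Row prefers A (19 > 17); Column prefers C (10 > 3) — not an equilibrium.

(A, D) and (B, C)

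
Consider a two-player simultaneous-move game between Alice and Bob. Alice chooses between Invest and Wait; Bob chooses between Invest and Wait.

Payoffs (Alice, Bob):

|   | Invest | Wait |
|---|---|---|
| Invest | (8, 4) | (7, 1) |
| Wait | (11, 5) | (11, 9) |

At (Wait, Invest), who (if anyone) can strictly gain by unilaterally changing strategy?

Bob

Alice at (Wait, Invest) earns 11; deviating to Invest yields 8 — not better.
Bob earns 5; deviating to Wait yields 9 — a strict improvement.
Only Bob has a strictly profitable deviation.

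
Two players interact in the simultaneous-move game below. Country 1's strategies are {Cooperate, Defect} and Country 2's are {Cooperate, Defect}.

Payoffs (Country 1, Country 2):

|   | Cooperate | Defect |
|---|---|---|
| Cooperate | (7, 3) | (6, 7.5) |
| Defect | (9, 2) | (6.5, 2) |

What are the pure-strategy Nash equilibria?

(Cooperate, Cooperate): Country 1 prefers Defect (9 > 7); Country 2 prefers Defect (7.5 > 3) — not an equilibrium.
(Cooperate, Defect): Country 1 prefers Defect (6.5 > 6) — not an equilibrium.
(Defect, Cooperate): Country 1 gets 9 ≥ 7 from Cooperate, and Country 2 gets 2 ≥ 2 from Defect — Nash equilibrium.
(Defect, Defect): Country 1 gets 6.5 ≥ 6 from Cooperate, and Country 2 gets 2 ≥ 2 from Cooperate — Nash equilibrium.

(Defect, Cooperate) and (Defect, Defect)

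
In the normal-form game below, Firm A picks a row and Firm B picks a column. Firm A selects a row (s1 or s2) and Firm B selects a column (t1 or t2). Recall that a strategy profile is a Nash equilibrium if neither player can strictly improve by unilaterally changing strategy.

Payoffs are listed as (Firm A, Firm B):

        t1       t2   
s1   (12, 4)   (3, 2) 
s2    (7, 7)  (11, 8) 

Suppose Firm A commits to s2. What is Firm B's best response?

t2

Against s2, Firm B earns 7 from t1 and 8 from t2.
So t2 is the best response.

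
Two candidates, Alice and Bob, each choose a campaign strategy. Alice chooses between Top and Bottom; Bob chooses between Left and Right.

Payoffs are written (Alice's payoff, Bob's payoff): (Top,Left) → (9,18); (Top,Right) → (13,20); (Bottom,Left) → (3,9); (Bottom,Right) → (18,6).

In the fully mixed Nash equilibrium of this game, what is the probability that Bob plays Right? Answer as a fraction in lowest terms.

6/11

Let y be the probability that Bob plays Left. In a completely mixed equilibrium, Alice must be indifferent between Top and Bottom.
Alice's expected payoff from Top is 9y + 13(1−y); from Bottom it is 3y + 18(1−y).
Setting these equal: −4y + 13 = −15y + 18, so y = 5/11.
Therefore Bob plays Right with probability 1 − 5/11 = 6/11.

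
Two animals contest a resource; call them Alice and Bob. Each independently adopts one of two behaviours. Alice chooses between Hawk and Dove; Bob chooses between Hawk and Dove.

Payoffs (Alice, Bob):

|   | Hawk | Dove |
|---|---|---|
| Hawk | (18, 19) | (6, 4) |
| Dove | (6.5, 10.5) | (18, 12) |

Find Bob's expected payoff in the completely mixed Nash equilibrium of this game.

124/11

First find p, the probability Alice plays Hawk, from Bob's indifference between Hawk and Dove: 19p + 10.5(1−p) = 4p + 12(1−p), giving p = 1/11.
Since Bob is indifferent in equilibrium, Bob's expected payoff equals the payoff from either column against (1/11, 10/11). Using Hawk: 19(1/11) + 10.5(10/11) = 124/11.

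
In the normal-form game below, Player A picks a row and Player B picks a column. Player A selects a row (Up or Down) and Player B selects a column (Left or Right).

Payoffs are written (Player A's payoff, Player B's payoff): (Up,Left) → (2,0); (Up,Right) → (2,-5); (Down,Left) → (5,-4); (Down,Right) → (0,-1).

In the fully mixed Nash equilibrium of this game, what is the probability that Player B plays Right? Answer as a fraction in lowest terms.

Let y be the probability that Player B plays Left. In a completely mixed equilibrium, Player A must be indifferent between Up and Down.
Player A's expected payoff from Up is 2y + 2(1−y); from Down it is 5y.
Setting these equal: 2 = 5y, so y = 2/5.
Therefore Player B plays Right with probability 1 − 2/5 = 3/5.

3/5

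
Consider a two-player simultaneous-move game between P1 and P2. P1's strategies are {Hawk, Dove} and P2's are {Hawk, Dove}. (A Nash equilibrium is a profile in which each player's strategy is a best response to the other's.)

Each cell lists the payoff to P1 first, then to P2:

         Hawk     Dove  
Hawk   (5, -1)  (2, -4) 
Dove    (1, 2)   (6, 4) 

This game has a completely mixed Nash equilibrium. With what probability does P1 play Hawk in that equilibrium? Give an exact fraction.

Let x be the probability that P1 plays Hawk. In a completely mixed equilibrium, P2 must be indifferent between Hawk and Dove.
P2's expected payoff from Hawk is −x + 2(1−x); from Dove it is −4x + 4(1−x).
Setting these equal: −3x + 2 = −8x + 4, so x = 2/5.

2/5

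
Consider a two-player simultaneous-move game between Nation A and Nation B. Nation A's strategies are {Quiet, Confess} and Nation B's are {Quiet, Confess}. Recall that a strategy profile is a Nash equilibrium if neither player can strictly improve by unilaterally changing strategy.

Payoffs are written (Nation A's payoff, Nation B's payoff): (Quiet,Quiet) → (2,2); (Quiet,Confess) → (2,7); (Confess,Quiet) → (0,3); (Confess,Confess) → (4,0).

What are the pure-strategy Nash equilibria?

(Quiet, Quiet): Nation B prefers Confess (7 > 2) — not an equilibrium.
(Quiet, Confess): Nation A prefers Confess (4 > 2) — not an equilibrium.
(Confess, Quiet): Nation A prefers Quiet (2 > 0) — not an equilibrium.
(Confess, Confess): Nation B prefers Quiet (3 > 0) — not an equilibrium.

none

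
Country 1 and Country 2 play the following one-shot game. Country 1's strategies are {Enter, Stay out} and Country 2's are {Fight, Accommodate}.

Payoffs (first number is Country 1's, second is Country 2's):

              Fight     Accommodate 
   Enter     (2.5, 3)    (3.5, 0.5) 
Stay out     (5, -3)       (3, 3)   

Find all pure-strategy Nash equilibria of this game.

none

(Enter, Fight): Country 1 prefers Stay out (5 > 2.5) — not an equilibrium.
(Enter, Accommodate): Country 2 prefers Fight (3 > 0.5) — not an equilibrium.
(Stay out, Fight): Country 2 prefers Accommodate (3 > -3) — not an equilibrium.
(Stay out, Accommodate): Country 1 prefers Enter (3.5 > 3) — not an equilibrium.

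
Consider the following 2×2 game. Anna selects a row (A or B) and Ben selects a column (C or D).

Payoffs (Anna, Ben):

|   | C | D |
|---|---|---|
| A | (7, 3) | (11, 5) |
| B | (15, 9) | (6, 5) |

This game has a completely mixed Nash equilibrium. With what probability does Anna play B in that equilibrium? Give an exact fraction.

1/3

Let x be the probability that Anna plays A. In a completely mixed equilibrium, Ben must be indifferent between C and D.
Ben's expected payoff from C is 3x + 9(1−x); from D it is 5x + 5(1−x).
Setting these equal: −6x + 9 = 5, so x = 2/3.
Therefore Anna plays B with probability 1 − 2/3 = 1/3.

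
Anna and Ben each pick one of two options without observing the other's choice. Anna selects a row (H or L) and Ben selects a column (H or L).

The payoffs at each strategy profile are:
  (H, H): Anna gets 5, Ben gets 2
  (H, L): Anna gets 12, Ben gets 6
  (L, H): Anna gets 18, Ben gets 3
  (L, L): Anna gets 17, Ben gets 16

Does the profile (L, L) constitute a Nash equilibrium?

Yes

At (L, L), Anna earns 17; switching to H would give 12, so Anna has no profitable deviation.
Ben earns 16; switching to H would give 3, so Ben has no profitable deviation.
Neither player can gain by a unilateral deviation, so this profile is a Nash equilibrium.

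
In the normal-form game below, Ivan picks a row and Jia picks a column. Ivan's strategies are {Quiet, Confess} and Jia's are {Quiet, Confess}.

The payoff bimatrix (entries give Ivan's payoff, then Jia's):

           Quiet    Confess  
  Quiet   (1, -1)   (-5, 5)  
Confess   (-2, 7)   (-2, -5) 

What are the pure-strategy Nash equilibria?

none

(Quiet, Quiet): Jia prefers Confess (5 > -1) — not an equilibrium.
(Quiet, Confess): Ivan prefers Confess (-2 > -5) — not an equilibrium.
(Confess, Quiet): Ivan prefers Quiet (1 > -2) — not an equilibrium.
(Confess, Confess): Jia prefers Quiet (7 > -5) — not an equilibrium.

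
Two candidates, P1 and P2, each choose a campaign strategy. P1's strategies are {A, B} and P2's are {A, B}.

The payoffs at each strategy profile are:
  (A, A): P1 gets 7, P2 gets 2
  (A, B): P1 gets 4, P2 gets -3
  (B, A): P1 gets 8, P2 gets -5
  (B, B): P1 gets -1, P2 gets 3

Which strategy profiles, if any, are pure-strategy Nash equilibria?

none

(A, A): P1 prefers B (8 > 7) — not an equilibrium.
(A, B): P2 prefers A (2 > -3) — not an equilibrium.
(B, A): P2 prefers B (3 > -5) — not an equilibrium.
(B, B): P1 prefers A (4 > -1) — not an equilibrium.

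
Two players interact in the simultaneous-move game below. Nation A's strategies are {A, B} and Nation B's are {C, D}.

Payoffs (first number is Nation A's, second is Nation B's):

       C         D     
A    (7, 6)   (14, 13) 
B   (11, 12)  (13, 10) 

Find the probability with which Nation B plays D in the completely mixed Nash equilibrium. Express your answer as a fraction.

Let y be the probability that Nation B plays C. In a completely mixed equilibrium, Nation A must be indifferent between A and B.
Nation A's expected payoff from A is 7y + 14(1−y); from B it is 11y + 13(1−y).
Setting these equal: −7y + 14 = −2y + 13, so y = 1/5.
Therefore Nation B plays D with probability 1 − 1/5 = 4/5.

4/5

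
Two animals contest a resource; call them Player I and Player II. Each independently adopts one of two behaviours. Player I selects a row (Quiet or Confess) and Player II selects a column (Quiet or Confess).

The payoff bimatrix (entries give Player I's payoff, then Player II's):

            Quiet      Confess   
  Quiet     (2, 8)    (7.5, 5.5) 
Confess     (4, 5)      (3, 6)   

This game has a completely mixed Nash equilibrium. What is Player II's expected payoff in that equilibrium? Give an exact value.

41/7

First find x, the probability Player I plays Quiet, from Player II's indifference between Quiet and Confess: 8x + 5(1−x) = 5.5x + 6(1−x), giving x = 2/7.
Since Player II is indifferent in equilibrium, Player II's expected payoff equals the payoff from either column against (2/7, 5/7). Using Quiet: 8(2/7) + 5(5/7) = 41/7.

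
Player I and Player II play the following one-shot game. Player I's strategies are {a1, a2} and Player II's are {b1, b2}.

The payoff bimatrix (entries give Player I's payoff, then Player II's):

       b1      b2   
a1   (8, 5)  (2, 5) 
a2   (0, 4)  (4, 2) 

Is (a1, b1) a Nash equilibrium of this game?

Yes

At (a1, b1), Player I earns 8; switching to a2 would give 0, so Player I has no profitable deviation.
Player II earns 5; switching to b2 would give 5, so Player II has no profitable deviation.
Neither player can gain by a unilateral deviation, so this profile is a Nash equilibrium.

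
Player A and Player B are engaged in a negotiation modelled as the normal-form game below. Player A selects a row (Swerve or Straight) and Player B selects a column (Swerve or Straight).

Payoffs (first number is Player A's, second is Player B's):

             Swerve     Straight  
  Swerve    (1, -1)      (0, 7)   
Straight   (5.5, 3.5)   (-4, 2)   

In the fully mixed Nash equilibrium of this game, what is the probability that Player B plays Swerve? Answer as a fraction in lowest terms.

Let c be the probability that Player B plays Swerve. In a completely mixed equilibrium, Player A must be indifferent between Swerve and Straight.
Player A's expected payoff from Swerve is c; from Straight it is 5.5c − 4(1−c).
Setting these equal: c = 9.5c − 4, so c = 8/17.

8/17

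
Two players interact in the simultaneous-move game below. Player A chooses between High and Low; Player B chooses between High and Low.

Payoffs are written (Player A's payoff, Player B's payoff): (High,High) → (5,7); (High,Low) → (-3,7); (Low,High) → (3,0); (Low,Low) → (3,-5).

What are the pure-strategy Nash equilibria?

(High, High): Player A gets 5 ≥ 3 from Low, and Player B gets 7 ≥ 7 from Low — Nash equilibrium.
(High, Low): Player A prefers Low (3 > -3) — not an equilibrium.
(Low, High): Player A prefers High (5 > 3) — not an equilibrium.
(Low, Low): Player B prefers High (0 > -5) — not an equilibrium.

(High, High)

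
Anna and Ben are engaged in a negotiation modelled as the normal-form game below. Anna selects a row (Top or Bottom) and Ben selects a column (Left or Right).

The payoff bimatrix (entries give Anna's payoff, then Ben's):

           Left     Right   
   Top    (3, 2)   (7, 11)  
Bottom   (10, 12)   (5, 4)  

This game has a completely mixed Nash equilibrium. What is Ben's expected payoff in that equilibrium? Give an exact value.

124/17

First find p, the probability Anna plays Top, from Ben's indifference between Left and Right: 2p + 12(1−p) = 11p + 4(1−p), giving p = 8/17.
Since Ben is indifferent in equilibrium, Ben's expected payoff equals the payoff from either column against (8/17, 9/17). Using Left: 2(8/17) + 12(9/17) = 124/17.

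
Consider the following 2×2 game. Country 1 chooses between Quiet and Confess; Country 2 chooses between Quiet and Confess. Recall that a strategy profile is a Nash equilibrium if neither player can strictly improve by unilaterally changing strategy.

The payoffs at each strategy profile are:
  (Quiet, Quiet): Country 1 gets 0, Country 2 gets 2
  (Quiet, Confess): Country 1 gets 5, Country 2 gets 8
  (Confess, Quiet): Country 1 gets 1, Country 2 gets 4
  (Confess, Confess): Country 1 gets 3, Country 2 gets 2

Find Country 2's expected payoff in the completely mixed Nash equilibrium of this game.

First find x, the probability Country 1 plays Quiet, from Country 2's indifference between Quiet and Confess: 2x + 4(1−x) = 8x + 2(1−x), giving x = 1/4.
Since Country 2 is indifferent in equilibrium, Country 2's expected payoff equals the payoff from either column against (1/4, 3/4). Using Quiet: 2(1/4) + 4(3/4) = 7/2.

7/2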